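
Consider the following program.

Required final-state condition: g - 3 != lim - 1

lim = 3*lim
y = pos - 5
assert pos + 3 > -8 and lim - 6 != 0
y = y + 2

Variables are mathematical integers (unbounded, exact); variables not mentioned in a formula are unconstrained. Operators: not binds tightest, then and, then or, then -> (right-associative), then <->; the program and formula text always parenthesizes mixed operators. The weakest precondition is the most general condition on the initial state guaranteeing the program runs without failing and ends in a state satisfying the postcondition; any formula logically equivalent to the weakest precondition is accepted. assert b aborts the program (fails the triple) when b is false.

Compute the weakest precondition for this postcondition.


Working backward. After the program, the postcondition g - 3 != lim - 1 must hold; in canonical form it is g != lim + 2.
Before y := y + 2: g != lim + 2
Before assert pos + 3 > -8 and lim - 6 != 0: pos > -11 and lim != 6 and g != lim + 2
Before y := pos - 5: pos > -11 and lim != 6 and g != lim + 2
Before lim := 3*lim: pos > -11 and 3*lim != 6 and g != 3*lim + 2
Answer: WP = pos > -11 and 3*lim != 6 and g != 3*lim + 2


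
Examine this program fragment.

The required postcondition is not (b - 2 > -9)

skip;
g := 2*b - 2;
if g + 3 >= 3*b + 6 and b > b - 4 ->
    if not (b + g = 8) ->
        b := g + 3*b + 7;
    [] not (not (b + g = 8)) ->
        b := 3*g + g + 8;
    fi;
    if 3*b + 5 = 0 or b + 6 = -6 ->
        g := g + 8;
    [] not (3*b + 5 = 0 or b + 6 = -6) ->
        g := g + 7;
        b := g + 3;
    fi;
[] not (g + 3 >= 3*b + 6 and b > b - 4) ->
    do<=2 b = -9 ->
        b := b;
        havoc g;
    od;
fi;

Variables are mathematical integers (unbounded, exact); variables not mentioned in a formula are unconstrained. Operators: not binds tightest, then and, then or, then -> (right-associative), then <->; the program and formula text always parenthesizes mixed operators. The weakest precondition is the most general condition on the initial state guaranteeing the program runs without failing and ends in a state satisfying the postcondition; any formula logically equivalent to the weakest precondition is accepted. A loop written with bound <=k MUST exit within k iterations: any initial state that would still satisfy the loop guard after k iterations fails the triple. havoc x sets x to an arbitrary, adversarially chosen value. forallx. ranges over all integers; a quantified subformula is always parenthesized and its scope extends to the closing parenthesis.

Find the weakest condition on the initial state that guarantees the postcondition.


Working backward. After the program, the postcondition not (b - 2 > -9) must hold; in canonical form it is not (b > -7).
Then branch requires ((not (b + g = 8)) -> (((9*b + 3*g = -26 or 3*b + g = -19) -> (not (3*b + g > -14))) and ((not (9*b + 3*g = -26 or 3*b + g = -19)) -> (not (g > -17))))) and (b + g = 8 -> (((12*g = -29 or 4*g = -20) -> (not (4*g > -15))) and ((not (12*g = -29 or 4*g = -20)) -> (not (g > -17))))); else branch requires (b = -9 -> ((b = -9 -> ((not (b = -9)) and (not (b > -7)))) and ((not (b = -9)) -> (not (b > -7))))) and ((not (b = -9)) -> (not (b > -7))).
Before the if: (g >= 3*b + 3 -> (((not (b + g = 8)) -> (((9*b + 3*g = -26 or 3*b + g = -19) -> (not (3*b + g > -14))) and ((not (9*b + 3*g = -26 or 3*b + g = -19)) -> (not (g > -17))))) and (b + g = 8 -> (((12*g = -29 or 4*g = -20) -> (not (4*g > -15))) and ((not (12*g = -29 or 4*g = -20)) -> (not (g > -17))))))) and ((not (g >= 3*b + 3)) -> ((b = -9 -> ((b = -9 -> ((not (b = -9)) and (not (b > -7)))) and ((not (b = -9)) -> (not (b > -7))))) and ((not (b = -9)) -> (not (b > -7)))))
Before g := 2*b - 2: (b <= -5 -> (((not (3*b = 10)) -> (((15*b = -20 or 5*b = -17) -> (not (5*b > -12))) and ((not (15*b = -20 or 5*b = -17)) -> (not (2*b > -15))))) and (3*b = 10 -> (((24*b = -5 or 8*b = -12) -> (not (8*b > -7))) and ((not (24*b = -5 or 8*b = -12)) -> (not (2*b > -15))))))) and ((not (b <= -5)) -> ((b = -9 -> ((b = -9 -> ((not (b = -9)) and (not (b > -7)))) and ((not (b = -9)) -> (not (b > -7))))) and ((not (b = -9)) -> (not (b > -7)))))
Before skip: (b <= -5 -> (((not (3*b = 10)) -> (((15*b = -20 or 5*b = -17) -> (not (5*b > -12))) and ((not (15*b = -20 or 5*b = -17)) -> (not (2*b > -15))))) and (3*b = 10 -> (((24*b = -5 or 8*b = -12) -> (not (8*b > -7))) and ((not (24*b = -5 or 8*b = -12)) -> (not (2*b > -15))))))) and ((not (b <= -5)) -> ((b = -9 -> ((b = -9 -> ((not (b = -9)) and (not (b > -7)))) and ((not (b = -9)) -> (not (b > -7))))) and ((not (b = -9)) -> (not (b > -7)))))
Answer: WP = (b <= -5 -> (((not (3*b = 10)) -> (((15*b = -20 or 5*b = -17) -> (not (5*b > -12))) and ((not (15*b = -20 or 5*b = -17)) -> (not (2*b > -15))))) and (3*b = 10 -> (((24*b = -5 or 8*b = -12) -> (not (8*b > -7))) and ((not (24*b = -5 or 8*b = -12)) -> (not (2*b > -15))))))) and ((not (b <= -5)) -> ((b = -9 -> ((b = -9 -> ((not (b = -9)) and (not (b > -7)))) and ((not (b = -9)) -> (not (b > -7))))) and ((not (b = -9)) -> (not (b > -7)))))


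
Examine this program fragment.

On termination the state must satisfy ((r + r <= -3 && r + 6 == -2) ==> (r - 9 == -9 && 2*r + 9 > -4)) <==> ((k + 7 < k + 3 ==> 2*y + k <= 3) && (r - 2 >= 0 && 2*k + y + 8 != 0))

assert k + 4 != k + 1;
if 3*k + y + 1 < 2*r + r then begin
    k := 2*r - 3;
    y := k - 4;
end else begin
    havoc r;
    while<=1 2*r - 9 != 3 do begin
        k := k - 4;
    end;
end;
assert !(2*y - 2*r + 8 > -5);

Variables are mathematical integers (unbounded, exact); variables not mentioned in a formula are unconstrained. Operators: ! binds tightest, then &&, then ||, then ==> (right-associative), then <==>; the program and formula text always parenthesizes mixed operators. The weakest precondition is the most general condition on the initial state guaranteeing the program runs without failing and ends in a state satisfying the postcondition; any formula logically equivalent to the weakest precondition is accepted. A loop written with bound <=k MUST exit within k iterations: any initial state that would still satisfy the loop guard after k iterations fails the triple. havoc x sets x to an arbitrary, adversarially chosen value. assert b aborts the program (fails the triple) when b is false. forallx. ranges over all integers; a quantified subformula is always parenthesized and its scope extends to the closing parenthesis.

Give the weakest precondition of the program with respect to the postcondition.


Working backward. After the program, the postcondition ((r + r <= -3 && r + 6 == -2) ==> (r - 9 == -9 && 2*r + 9 > -4)) <==> ((k + 7 < k + 3 ==> 2*y + k <= 3) && (r - 2 >= 0 && 2*k + y + 8 != 0)) must hold; in canonical form it is ((2*r <= -3 && r == -8) ==> (r == 0 && 2*r > -13)) <==> (r >= 2 && 2*k + y != -8).
Before assert !(2*y - 2*r + 8 > -5): (!(2*y > 2*r - 13)) && (((2*r <= -3 && r == -8) ==> (r == 0 && 2*r > -13)) <==> (r >= 2 && 2*k + y != -8))
Then branch requires (!(2*r > 1)) && (((2*r <= -3 && r == -8) ==> (r == 0 && 2*r > -13)) <==> (r >= 2 && 6*r != 5)); else branch requires forall r_1. ((2*r_1 != 12 ==> ((!(2*r_1 != 12)) && (!(2*y > 2*r_1 - 13)) && (((2*r_1 <= -3 && r_1 == -8) ==> (r_1 == 0 && 2*r_1 > -13)) <==> (r_1 >= 2 && 2*k + y != 0)))) && ((!(2*r_1 != 12)) ==> ((!(2*y > 2*r_1 - 13)) && (((2*r_1 <= -3 && r_1 == -8) ==> (r_1 == 0 && 2*r_1 > -13)) <==> (r_1 >= 2 && 2*k + y != -8))))).
Before the if: (3*k + y < 3*r - 1 ==> ((!(2*r > 1)) && (((2*r <= -3 && r == -8) ==> (r == 0 && 2*r > -13)) <==> (r >= 2 && 6*r != 5)))) && ((!(3*k + y < 3*r - 1)) ==> (forall r_1. ((2*r_1 != 12 ==> ((!(2*r_1 != 12)) && (!(2*y > 2*r_1 - 13)) && (((2*r_1 <= -3 && r_1 == -8) ==> (r_1 == 0 && 2*r_1 > -13)) <==> (r_1 >= 2 && 2*k + y != 0)))) && ((!(2*r_1 != 12)) ==> ((!(2*y > 2*r_1 - 13)) && (((2*r_1 <= -3 && r_1 == -8) ==> (r_1 == 0 && 2*r_1 > -13)) <==> (r_1 >= 2 && 2*k + y != -8)))))))
Before assert k + 4 != k + 1: (3*k + y < 3*r - 1 ==> ((!(2*r > 1)) && (((2*r <= -3 && r == -8) ==> (r == 0 && 2*r > -13)) <==> (r >= 2 && 6*r != 5)))) && ((!(3*k + y < 3*r - 1)) ==> (forall r_1. ((2*r_1 != 12 ==> ((!(2*r_1 != 12)) && (!(2*y > 2*r_1 - 13)) && (((2*r_1 <= -3 && r_1 == -8) ==> (r_1 == 0 && 2*r_1 > -13)) <==> (r_1 >= 2 && 2*k + y != 0)))) && ((!(2*r_1 != 12)) ==> ((!(2*y > 2*r_1 - 13)) && (((2*r_1 <= -3 && r_1 == -8) ==> (r_1 == 0 && 2*r_1 > -13)) <==> (r_1 >= 2 && 2*k + y != -8)))))))
Answer: WP = (3*k + y < 3*r - 1 ==> ((!(2*r > 1)) && (((2*r <= -3 && r == -8) ==> (r == 0 && 2*r > -13)) <==> (r >= 2 && 6*r != 5)))) && ((!(3*k + y < 3*r - 1)) ==> (forall r_1. ((2*r_1 != 12 ==> ((!(2*r_1 != 12)) && (!(2*y > 2*r_1 - 13)) && (((2*r_1 <= -3 && r_1 == -8) ==> (r_1 == 0 && 2*r_1 > -13)) <==> (r_1 >= 2 && 2*k + y != 0)))) && ((!(2*r_1 != 12)) ==> ((!(2*y > 2*r_1 - 13)) && (((2*r_1 <= -3 && r_1 == -8) ==> (r_1 == 0 && 2*r_1 > -13)) <==> (r_1 >= 2 && 2*k + y != -8)))))))


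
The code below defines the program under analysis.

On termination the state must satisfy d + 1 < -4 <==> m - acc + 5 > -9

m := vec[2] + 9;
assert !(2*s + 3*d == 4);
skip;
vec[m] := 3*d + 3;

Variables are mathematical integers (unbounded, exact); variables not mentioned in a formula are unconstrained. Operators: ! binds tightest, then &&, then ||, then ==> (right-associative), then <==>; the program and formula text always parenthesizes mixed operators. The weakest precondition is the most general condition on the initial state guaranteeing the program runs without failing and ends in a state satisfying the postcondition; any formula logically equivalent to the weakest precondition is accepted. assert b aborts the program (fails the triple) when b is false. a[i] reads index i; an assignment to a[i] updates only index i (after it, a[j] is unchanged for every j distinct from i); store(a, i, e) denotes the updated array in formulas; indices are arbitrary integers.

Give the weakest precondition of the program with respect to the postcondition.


Working backward. After the program, the postcondition d + 1 < -4 <==> m - acc + 5 > -9 must hold; in canonical form it is d < -5 <==> m > acc - 14.
Before vec[m] := 3*d + 3: d < -5 <==> m > acc - 14
Before skip: d < -5 <==> m > acc - 14
Before assert !(2*s + 3*d == 4): (!(3*d + 2*s == 4)) && (d < -5 <==> m > acc - 14)
Before m := vec[2] + 9: (!(3*d + 2*s == 4)) && (d < -5 <==> vec[2] > acc - 23)
Answer: WP = (!(3*d + 2*s == 4)) && (d < -5 <==> vec[2] > acc - 23)


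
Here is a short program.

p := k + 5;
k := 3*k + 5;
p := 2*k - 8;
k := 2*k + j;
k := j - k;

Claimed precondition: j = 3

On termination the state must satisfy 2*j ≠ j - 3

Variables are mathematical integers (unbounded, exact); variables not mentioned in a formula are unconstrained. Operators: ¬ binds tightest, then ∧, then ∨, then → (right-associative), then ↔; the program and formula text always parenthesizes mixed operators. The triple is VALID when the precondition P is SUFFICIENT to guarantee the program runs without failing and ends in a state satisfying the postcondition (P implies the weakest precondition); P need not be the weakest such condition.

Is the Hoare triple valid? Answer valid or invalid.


Working backward. After the program, the postcondition 2*j ≠ j - 3 must hold; in canonical form it is j ≠ -3.
Before k := j - k: j ≠ -3
Before k := 2*k + j: j ≠ -3
Before p := 2*k - 8: j ≠ -3
Before k := 3*k + 5: j ≠ -3
Before p := k + 5: j ≠ -3
The weakest precondition is j ≠ -3.
Check whether j = 3 implies it.
Every state satisfying the precondition satisfies the weakest precondition: the implication holds.
Answer: valid


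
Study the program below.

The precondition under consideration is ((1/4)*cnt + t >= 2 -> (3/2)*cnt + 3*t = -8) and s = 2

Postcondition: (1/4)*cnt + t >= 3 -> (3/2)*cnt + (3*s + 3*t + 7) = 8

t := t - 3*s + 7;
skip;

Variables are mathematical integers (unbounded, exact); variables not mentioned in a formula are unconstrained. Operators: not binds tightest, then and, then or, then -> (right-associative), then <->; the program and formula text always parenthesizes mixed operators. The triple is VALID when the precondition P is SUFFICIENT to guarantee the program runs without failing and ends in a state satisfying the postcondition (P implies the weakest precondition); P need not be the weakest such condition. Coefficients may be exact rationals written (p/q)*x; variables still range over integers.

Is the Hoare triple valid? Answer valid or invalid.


Working backward. After the program, the postcondition (1/4)*cnt + t >= 3 -> (3/2)*cnt + (3*s + 3*t + 7) = 8 must hold; in canonical form it is (1/4)*cnt + t >= 3 -> (3/2)*cnt + 3*s + 3*t = 1.
Before skip: (1/4)*cnt + t >= 3 -> (3/2)*cnt + 3*s + 3*t = 1
Before t := t - 3*s + 7: (1/4)*cnt + t >= 3*s - 4 -> (3/2)*cnt + 3*t = 6*s - 20
The weakest precondition is (1/4)*cnt + t >= 3*s - 4 -> (3/2)*cnt + 3*t = 6*s - 20.
Check whether ((1/4)*cnt + t >= 2 -> (3/2)*cnt + 3*t = -8) and s = 2 implies it.
Every state satisfying the precondition satisfies the weakest precondition: the implication holds.
Answer: valid


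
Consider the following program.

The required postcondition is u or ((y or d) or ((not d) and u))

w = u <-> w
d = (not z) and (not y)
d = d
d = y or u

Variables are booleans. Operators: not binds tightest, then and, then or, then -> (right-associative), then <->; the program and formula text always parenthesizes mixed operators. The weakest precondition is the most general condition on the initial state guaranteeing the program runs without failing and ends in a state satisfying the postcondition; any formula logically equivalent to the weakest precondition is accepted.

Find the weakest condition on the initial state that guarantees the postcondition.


Working backward. After the program, the postcondition u or ((y or d) or ((not d) and u)) must hold; in canonical form it is u or y or d or ((not d) and u).
Before d := y or u: u or y or ((not (y or u)) and u)
Before d := d: u or y or ((not (y or u)) and u)
Before d := (not z) and (not y): u or y or ((not (y or u)) and u)
Before w := u <-> w: u or y or ((not (y or u)) and u)
Answer: WP = u or y or ((not (y or u)) and u)


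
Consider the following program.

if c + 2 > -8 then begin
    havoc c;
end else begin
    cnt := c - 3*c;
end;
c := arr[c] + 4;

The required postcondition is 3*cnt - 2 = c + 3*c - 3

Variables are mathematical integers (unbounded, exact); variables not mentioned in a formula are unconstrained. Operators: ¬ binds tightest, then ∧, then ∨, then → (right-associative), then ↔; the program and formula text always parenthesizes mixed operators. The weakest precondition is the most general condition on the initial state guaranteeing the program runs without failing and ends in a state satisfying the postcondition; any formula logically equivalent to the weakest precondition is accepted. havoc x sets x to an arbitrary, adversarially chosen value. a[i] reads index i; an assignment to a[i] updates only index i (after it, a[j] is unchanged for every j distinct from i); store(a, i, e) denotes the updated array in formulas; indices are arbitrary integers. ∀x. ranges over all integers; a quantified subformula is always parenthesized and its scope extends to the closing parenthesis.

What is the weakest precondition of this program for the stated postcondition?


Working backward. After the program, the postcondition 3*cnt - 2 = c + 3*c - 3 must hold; in canonical form it is 3*cnt = 4*c - 1.
Before c := arr[c] + 4: 3*cnt = 4*arr[c] + 15
Then branch requires ∀c_1. 3*cnt = 4*arr[c_1] + 15; else branch requires 4*arr[c] + 6*c = -15.
Before the if: (c > -10 → (∀c_1. 3*cnt = 4*arr[c_1] + 15)) ∧ ((¬(c > -10)) → 4*arr[c] + 6*c = -15)
Answer: WP = (c > -10 → (∀c_1. 3*cnt = 4*arr[c_1] + 15)) ∧ ((¬(c > -10)) → 4*arr[c] + 6*c = -15)


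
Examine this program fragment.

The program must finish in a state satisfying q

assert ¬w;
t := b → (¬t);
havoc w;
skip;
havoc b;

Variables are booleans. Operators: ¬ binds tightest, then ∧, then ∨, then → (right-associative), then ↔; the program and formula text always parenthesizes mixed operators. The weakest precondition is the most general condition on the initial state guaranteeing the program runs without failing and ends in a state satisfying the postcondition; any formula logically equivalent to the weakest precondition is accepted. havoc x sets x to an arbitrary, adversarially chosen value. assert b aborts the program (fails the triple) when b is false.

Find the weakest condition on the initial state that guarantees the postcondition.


Working backward. After the program, q must hold.
Before havoc b: q
Before skip: q
Before havoc w: q
Before t := b → (¬t): q
Before assert ¬w: (¬w) ∧ q
Answer: WP = (¬w) ∧ q


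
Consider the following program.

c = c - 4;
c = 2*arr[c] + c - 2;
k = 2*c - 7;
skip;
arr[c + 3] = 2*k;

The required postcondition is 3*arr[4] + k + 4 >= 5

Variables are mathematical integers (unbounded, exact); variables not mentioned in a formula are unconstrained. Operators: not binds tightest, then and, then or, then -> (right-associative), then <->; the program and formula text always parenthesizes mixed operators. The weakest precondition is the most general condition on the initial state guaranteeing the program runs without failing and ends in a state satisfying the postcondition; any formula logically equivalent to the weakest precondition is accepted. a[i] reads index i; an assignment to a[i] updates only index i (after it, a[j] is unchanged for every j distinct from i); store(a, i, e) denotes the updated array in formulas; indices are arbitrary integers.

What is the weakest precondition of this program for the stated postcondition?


Working backward. After the program, the postcondition 3*arr[4] + k + 4 >= 5 must hold; in canonical form it is 3*arr[4] + k >= 1.
Before arr[c + 3] := 2*k: 3*store(arr, c + 3, 2*k)[4] + k >= 1
Before skip: 3*store(arr, c + 3, 2*k)[4] + k >= 1
Before k := 2*c - 7: 3*store(arr, c + 3, 4*c - 14)[4] + 2*c >= 8
Before c := 2*arr[c] + c - 2: 4*arr[c] + 3*store(arr, 2*arr[c] + c + 1, 8*arr[c] + 4*c - 22)[4] + 2*c >= 12
Before c := c - 4: 4*arr[c - 4] + 3*store(arr, 2*arr[c - 4] + c - 3, 8*arr[c - 4] + 4*c - 38)[4] + 2*c >= 20
Answer: WP = 4*arr[c - 4] + 3*store(arr, 2*arr[c - 4] + c - 3, 8*arr[c - 4] + 4*c - 38)[4] + 2*c >= 20


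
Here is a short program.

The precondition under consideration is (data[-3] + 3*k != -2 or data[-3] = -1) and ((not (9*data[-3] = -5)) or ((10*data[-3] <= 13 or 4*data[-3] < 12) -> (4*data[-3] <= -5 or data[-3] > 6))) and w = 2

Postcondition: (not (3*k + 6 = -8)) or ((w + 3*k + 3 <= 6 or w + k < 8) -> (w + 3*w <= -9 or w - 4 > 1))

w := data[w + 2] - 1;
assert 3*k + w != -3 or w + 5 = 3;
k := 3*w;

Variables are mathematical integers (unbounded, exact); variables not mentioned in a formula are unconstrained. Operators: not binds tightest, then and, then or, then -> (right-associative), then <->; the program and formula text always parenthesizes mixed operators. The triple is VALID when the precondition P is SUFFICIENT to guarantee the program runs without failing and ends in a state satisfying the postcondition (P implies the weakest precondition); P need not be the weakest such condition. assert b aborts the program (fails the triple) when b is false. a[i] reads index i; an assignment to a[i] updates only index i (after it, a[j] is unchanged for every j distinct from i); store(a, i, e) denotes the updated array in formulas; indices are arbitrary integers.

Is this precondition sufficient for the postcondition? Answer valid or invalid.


Working backward. After the program, the postcondition (not (3*k + 6 = -8)) or ((w + 3*k + 3 <= 6 or w + k < 8) -> (w + 3*w <= -9 or w - 4 > 1)) must hold; in canonical form it is (not (3*k = -14)) or ((3*k + w <= 3 or k + w < 8) -> (4*w <= -9 or w > 5)).
Before k := 3*w: (not (9*w = -14)) or ((10*w <= 3 or 4*w < 8) -> (4*w <= -9 or w > 5))
Before assert 3*k + w != -3 or w + 5 = 3: (3*k + w != -3 or w = -2) and ((not (9*w = -14)) or ((10*w <= 3 or 4*w < 8) -> (4*w <= -9 or w > 5)))
Before w := data[w + 2] - 1: (data[w + 2] + 3*k != -2 or data[w + 2] = -1) and ((not (9*data[w + 2] = -5)) or ((10*data[w + 2] <= 13 or 4*data[w + 2] < 12) -> (4*data[w + 2] <= -5 or data[w + 2] > 6)))
The weakest precondition is (data[w + 2] + 3*k != -2 or data[w + 2] = -1) and ((not (9*data[w + 2] = -5)) or ((10*data[w + 2] <= 13 or 4*data[w + 2] < 12) -> (4*data[w + 2] <= -5 or data[w + 2] > 6))).
Check whether (data[-3] + 3*k != -2 or data[-3] = -1) and ((not (9*data[-3] = -5)) or ((10*data[-3] <= 13 or 4*data[-3] < 12) -> (4*data[-3] <= -5 or data[-3] > 6))) and w = 2 implies it.
Countermodel: at the initial state data = {[-3] = 0, [4] = -2, elsewhere 0}, k = 0, w = 2, the precondition holds but the weakest precondition fails.
Answer: invalid


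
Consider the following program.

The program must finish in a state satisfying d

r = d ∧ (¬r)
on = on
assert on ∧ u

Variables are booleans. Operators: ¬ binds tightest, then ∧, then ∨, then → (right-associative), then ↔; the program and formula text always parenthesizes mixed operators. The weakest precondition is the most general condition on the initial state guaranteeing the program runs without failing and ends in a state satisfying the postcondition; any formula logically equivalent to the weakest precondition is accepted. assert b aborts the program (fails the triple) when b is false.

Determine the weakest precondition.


Working backward. After the program, d must hold.
Before assert on ∧ u: on ∧ u ∧ d
Before on := on: on ∧ u ∧ d
Before r := d ∧ (¬r): on ∧ u ∧ d
Answer: WP = on ∧ u ∧ d


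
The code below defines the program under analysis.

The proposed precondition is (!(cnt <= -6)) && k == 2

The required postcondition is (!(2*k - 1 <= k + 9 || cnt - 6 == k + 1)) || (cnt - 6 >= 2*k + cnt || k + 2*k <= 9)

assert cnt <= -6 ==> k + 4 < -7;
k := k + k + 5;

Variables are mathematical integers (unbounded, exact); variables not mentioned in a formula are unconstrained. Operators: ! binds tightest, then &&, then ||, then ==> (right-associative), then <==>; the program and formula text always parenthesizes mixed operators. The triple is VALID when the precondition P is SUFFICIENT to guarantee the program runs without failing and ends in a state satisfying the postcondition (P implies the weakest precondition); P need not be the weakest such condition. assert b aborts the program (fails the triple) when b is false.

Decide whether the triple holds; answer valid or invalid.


Working backward. After the program, the postcondition (!(2*k - 1 <= k + 9 || cnt - 6 == k + 1)) || (cnt - 6 >= 2*k + cnt || k + 2*k <= 9) must hold; in canonical form it is (!(k <= 10 || cnt == k + 7)) || 2*k <= -6 || 3*k <= 9.
Before k := k + k + 5: (!(2*k <= 5 || cnt == 2*k + 12)) || 4*k <= -16 || 6*k <= -6
Before assert cnt <= -6 ==> k + 4 < -7: (cnt <= -6 ==> k < -11) && ((!(2*k <= 5 || cnt == 2*k + 12)) || 4*k <= -16 || 6*k <= -6)
The weakest precondition is (cnt <= -6 ==> k < -11) && ((!(2*k <= 5 || cnt == 2*k + 12)) || 4*k <= -16 || 6*k <= -6).
Check whether (!(cnt <= -6)) && k == 2 implies it.
Countermodel: at the initial state cnt = -5, k = 2, the precondition holds but the weakest precondition fails.
Answer: invalid


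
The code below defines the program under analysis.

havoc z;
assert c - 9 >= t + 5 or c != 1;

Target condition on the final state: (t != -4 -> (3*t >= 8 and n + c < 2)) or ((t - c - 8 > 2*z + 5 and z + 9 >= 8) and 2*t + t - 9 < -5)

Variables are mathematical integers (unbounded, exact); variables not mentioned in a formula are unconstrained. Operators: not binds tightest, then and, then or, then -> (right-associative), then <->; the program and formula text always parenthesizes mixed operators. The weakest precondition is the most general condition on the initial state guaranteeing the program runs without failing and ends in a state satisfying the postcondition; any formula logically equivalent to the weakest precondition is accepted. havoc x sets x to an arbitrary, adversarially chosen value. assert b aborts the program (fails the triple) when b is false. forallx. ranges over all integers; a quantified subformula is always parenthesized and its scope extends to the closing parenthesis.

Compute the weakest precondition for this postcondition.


Working backward. After the program, the postcondition (t != -4 -> (3*t >= 8 and n + c < 2)) or ((t - c - 8 > 2*z + 5 and z + 9 >= 8) and 2*t + t - 9 < -5) must hold; in canonical form it is (t != -4 -> (3*t >= 8 and c + n < 2)) or (t > c + 2*z + 13 and z >= -1 and 3*t < 4).
Before assert c - 9 >= t + 5 or c != 1: (c >= t + 14 or c != 1) and ((t != -4 -> (3*t >= 8 and c + n < 2)) or (t > c + 2*z + 13 and z >= -1 and 3*t < 4))
Before havoc z: forall z_1. ((c >= t + 14 or c != 1) and ((t != -4 -> (3*t >= 8 and c + n < 2)) or (t > c + 2*z_1 + 13 and z_1 >= -1 and 3*t < 4)))
Answer: WP = forall z_1. ((c >= t + 14 or c != 1) and ((t != -4 -> (3*t >= 8 and c + n < 2)) or (t > c + 2*z_1 + 13 and z_1 >= -1 and 3*t < 4)))


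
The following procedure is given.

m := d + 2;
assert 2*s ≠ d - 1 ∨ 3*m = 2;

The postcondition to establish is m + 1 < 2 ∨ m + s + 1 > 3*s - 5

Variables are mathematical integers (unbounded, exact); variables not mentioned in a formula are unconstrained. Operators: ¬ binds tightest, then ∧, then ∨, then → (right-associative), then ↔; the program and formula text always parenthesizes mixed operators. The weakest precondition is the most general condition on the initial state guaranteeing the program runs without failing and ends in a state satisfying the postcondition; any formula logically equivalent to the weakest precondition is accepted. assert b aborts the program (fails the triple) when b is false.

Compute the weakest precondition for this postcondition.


Working backward. After the program, the postcondition m + 1 < 2 ∨ m + s + 1 > 3*s - 5 must hold; in canonical form it is m < 1 ∨ m > 2*s - 6.
Before assert 2*s ≠ d - 1 ∨ 3*m = 2: (2*s ≠ d - 1 ∨ 3*m = 2) ∧ (m < 1 ∨ m > 2*s - 6)
Before m := d + 2: (2*s ≠ d - 1 ∨ 3*d = -4) ∧ (d < -1 ∨ d > 2*s - 8)
Answer: WP = (2*s ≠ d - 1 ∨ 3*d = -4) ∧ (d < -1 ∨ d > 2*s - 8)


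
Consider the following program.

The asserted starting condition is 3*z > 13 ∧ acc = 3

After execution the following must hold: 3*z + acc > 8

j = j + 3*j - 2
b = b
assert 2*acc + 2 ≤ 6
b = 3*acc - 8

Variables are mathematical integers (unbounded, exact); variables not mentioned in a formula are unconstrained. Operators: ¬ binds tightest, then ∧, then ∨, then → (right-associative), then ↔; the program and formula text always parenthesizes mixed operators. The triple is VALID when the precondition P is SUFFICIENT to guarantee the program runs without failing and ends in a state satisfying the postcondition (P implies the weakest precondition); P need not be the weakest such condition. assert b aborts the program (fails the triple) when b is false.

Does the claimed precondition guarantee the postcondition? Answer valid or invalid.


Working backward. After the program, the postcondition 3*z + acc > 8 must hold; in canonical form it is acc + 3*z > 8.
Before b := 3*acc - 8: acc + 3*z > 8
Before assert 2*acc + 2 ≤ 6: 2*acc ≤ 4 ∧ acc + 3*z > 8
Before b := b: 2*acc ≤ 4 ∧ acc + 3*z > 8
Before j := j + 3*j - 2: 2*acc ≤ 4 ∧ acc + 3*z > 8
The weakest precondition is 2*acc ≤ 4 ∧ acc + 3*z > 8.
Check whether 3*z > 13 ∧ acc = 3 implies it.
Countermodel: at the initial state acc = 3, z = 5, the precondition holds but the weakest precondition fails.
Answer: invalid


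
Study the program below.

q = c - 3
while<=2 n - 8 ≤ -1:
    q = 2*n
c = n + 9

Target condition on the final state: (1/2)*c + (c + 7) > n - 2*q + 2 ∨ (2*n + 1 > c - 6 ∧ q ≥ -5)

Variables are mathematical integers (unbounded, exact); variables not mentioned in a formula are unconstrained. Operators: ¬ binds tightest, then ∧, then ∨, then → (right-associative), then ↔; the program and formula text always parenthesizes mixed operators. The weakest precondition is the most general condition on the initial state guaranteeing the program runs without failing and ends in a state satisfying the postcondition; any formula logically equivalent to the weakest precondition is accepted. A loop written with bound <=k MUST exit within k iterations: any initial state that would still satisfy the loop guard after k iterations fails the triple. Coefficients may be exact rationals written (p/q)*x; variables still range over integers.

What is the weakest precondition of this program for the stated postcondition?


Working backward. After the program, the postcondition (1/2)*c + (c + 7) > n - 2*q + 2 ∨ (2*n + 1 > c - 6 ∧ q ≥ -5) must hold; in canonical form it is (3/2)*c + 2*q > n - 5 ∨ (2*n > c - 7 ∧ q ≥ -5).
Before c := n + 9: (1/2)*n + 2*q > -37/2 ∨ (n > 2 ∧ q ≥ -5)
Before the loop (bound <=2), unroll the exhaustion recursion (WP_0 = exit-now case; WP_j = one more guarded iteration, up to j = 2):
  WP_0: (¬(n ≤ 7)) ∧ ((1/2)*n + 2*q > -37/2 ∨ (n > 2 ∧ q ≥ -5))
  WP_1: (n ≤ 7 → ((¬(n ≤ 7)) ∧ ((9/2)*n > -37/2 ∨ (n > 2 ∧ 2*n ≥ -5)))) ∧ ((¬(n ≤ 7)) → ((1/2)*n + 2*q > -37/2 ∨ (n > 2 ∧ q ≥ -5)))
  WP_2: (n ≤ 7 → ((n ≤ 7 → ((¬(n ≤ 7)) ∧ ((9/2)*n > -37/2 ∨ (n > 2 ∧ 2*n ≥ -5)))) ∧ ((¬(n ≤ 7)) → ((9/2)*n > -37/2 ∨ (n > 2 ∧ 2*n ≥ -5))))) ∧ ((¬(n ≤ 7)) → ((1/2)*n + 2*q > -37/2 ∨ (n > 2 ∧ q ≥ -5)))
So before the loop: (n ≤ 7 → ((n ≤ 7 → ((¬(n ≤ 7)) ∧ ((9/2)*n > -37/2 ∨ (n > 2 ∧ 2*n ≥ -5)))) ∧ ((¬(n ≤ 7)) → ((9/2)*n > -37/2 ∨ (n > 2 ∧ 2*n ≥ -5))))) ∧ ((¬(n ≤ 7)) → ((1/2)*n + 2*q > -37/2 ∨ (n > 2 ∧ q ≥ -5)))
Before q := c - 3: (n ≤ 7 → ((n ≤ 7 → ((¬(n ≤ 7)) ∧ ((9/2)*n > -37/2 ∨ (n > 2 ∧ 2*n ≥ -5)))) ∧ ((¬(n ≤ 7)) → ((9/2)*n > -37/2 ∨ (n > 2 ∧ 2*n ≥ -5))))) ∧ ((¬(n ≤ 7)) → (2*c + (1/2)*n > -25/2 ∨ (n > 2 ∧ c ≥ -2)))
Answer: WP = (n ≤ 7 → ((n ≤ 7 → ((¬(n ≤ 7)) ∧ ((9/2)*n > -37/2 ∨ (n > 2 ∧ 2*n ≥ -5)))) ∧ ((¬(n ≤ 7)) → ((9/2)*n > -37/2 ∨ (n > 2 ∧ 2*n ≥ -5))))) ∧ ((¬(n ≤ 7)) → (2*c + (1/2)*n > -25/2 ∨ (n > 2 ∧ c ≥ -2)))


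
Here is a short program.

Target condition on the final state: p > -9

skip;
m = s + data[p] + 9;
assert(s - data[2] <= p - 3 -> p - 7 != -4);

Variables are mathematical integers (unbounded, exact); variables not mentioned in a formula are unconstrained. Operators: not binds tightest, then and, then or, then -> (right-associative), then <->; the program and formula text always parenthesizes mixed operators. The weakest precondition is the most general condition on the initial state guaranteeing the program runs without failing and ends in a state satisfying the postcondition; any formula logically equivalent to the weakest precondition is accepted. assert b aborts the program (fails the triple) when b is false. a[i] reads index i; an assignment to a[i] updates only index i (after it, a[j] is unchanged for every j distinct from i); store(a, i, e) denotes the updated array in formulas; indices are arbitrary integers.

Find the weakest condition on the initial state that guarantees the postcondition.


Working backward. After the program, p > -9 must hold.
Before assert s - data[2] <= p - 3 -> p - 7 != -4: (s <= data[2] + p - 3 -> p != 3) and p > -9
Before m := s + data[p] + 9: (s <= data[2] + p - 3 -> p != 3) and p > -9
Before skip: (s <= data[2] + p - 3 -> p != 3) and p > -9
Answer: WP = (s <= data[2] + p - 3 -> p != 3) and p > -9


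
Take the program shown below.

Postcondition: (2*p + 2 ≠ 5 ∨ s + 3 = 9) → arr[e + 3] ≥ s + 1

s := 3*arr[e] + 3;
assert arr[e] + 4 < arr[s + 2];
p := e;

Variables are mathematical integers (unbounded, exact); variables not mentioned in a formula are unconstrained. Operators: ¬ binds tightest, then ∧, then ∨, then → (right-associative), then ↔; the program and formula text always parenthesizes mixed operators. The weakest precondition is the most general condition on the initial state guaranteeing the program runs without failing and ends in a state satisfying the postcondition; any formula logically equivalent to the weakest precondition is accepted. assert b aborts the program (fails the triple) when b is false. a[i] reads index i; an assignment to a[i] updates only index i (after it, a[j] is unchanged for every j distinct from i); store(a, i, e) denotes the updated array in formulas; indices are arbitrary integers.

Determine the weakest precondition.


Working backward. After the program, the postcondition (2*p + 2 ≠ 5 ∨ s + 3 = 9) → arr[e + 3] ≥ s + 1 must hold; in canonical form it is (2*p ≠ 3 ∨ s = 6) → arr[e + 3] ≥ s + 1.
Before p := e: (2*e ≠ 3 ∨ s = 6) → arr[e + 3] ≥ s + 1
Before assert arr[e] + 4 < arr[s + 2]: arr[e] < arr[s + 2] - 4 ∧ ((2*e ≠ 3 ∨ s = 6) → arr[e + 3] ≥ s + 1)
Before s := 3*arr[e] + 3: arr[e] < arr[3*arr[e] + 5] - 4 ∧ ((2*e ≠ 3 ∨ 3*arr[e] = 3) → arr[e + 3] ≥ 3*arr[e] + 4)
Answer: WP = arr[e] < arr[3*arr[e] + 5] - 4 ∧ ((2*e ≠ 3 ∨ 3*arr[e] = 3) → arr[e + 3] ≥ 3*arr[e] + 4)


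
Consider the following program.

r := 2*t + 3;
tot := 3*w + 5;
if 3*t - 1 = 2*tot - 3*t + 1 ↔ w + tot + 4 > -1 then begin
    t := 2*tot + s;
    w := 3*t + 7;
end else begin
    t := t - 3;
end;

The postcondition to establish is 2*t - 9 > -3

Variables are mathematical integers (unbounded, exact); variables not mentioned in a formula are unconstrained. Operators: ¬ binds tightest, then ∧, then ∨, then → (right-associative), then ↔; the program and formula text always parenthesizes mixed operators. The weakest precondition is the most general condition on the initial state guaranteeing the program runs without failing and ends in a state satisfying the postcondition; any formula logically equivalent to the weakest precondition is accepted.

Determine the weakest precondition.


Working backward. After the program, the postcondition 2*t - 9 > -3 must hold; in canonical form it is 2*t > 6.
Then branch requires 2*s + 4*tot > 6; else branch requires 2*t > 12.
Before the if: ((6*t = 2*tot + 2 ↔ tot + w > -5) → 2*s + 4*tot > 6) ∧ ((¬(6*t = 2*tot + 2 ↔ tot + w > -5)) → 2*t > 12)
Before tot := 3*w + 5: ((6*t = 6*w + 12 ↔ 4*w > -10) → 2*s + 12*w > -14) ∧ ((¬(6*t = 6*w + 12 ↔ 4*w > -10)) → 2*t > 12)
Before r := 2*t + 3: ((6*t = 6*w + 12 ↔ 4*w > -10) → 2*s + 12*w > -14) ∧ ((¬(6*t = 6*w + 12 ↔ 4*w > -10)) → 2*t > 12)
Answer: WP = ((6*t = 6*w + 12 ↔ 4*w > -10) → 2*s + 12*w > -14) ∧ ((¬(6*t = 6*w + 12 ↔ 4*w > -10)) → 2*t > 12)


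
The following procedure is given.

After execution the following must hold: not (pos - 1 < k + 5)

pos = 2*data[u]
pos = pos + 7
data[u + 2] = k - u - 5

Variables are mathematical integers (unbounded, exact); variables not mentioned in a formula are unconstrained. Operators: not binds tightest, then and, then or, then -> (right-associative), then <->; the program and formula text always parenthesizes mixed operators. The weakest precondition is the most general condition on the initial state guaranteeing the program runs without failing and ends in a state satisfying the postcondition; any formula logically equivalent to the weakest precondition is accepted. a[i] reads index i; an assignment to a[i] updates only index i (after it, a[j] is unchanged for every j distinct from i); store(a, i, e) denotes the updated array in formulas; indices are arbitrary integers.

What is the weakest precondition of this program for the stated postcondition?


Working backward. After the program, the postcondition not (pos - 1 < k + 5) must hold; in canonical form it is not (pos < k + 6).
Before data[u + 2] := k - u - 5: not (pos < k + 6)
Before pos := pos + 7: not (pos < k - 1)
Before pos := 2*data[u]: not (2*data[u] < k - 1)
Answer: WP = not (2*data[u] < k - 1)


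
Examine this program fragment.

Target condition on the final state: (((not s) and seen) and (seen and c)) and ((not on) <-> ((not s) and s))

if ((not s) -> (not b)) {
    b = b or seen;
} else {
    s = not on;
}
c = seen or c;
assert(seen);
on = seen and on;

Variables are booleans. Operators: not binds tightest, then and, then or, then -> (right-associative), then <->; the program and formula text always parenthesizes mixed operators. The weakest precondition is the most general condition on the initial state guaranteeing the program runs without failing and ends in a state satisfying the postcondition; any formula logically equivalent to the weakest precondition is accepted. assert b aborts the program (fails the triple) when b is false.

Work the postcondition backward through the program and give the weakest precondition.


Working backward. After the program, the postcondition (((not s) and seen) and (seen and c)) and ((not on) <-> ((not s) and s)) must hold; in canonical form it is (not s) and seen and c and on.
Before on := seen and on: (not s) and seen and c and on
Before assert seen: seen and (not s) and c and on
Before c := seen or c: seen and (not s) and (seen or c) and on
Then branch requires seen and (not s) and (seen or c) and on; else branch requires seen and on and (seen or c).
Before the if: (((not s) -> (not b)) -> (seen and (not s) and (seen or c) and on)) and ((not ((not s) -> (not b))) -> (seen and on and (seen or c)))
Answer: WP = (((not s) -> (not b)) -> (seen and (not s) and (seen or c) and on)) and ((not ((not s) -> (not b))) -> (seen and on and (seen or c)))


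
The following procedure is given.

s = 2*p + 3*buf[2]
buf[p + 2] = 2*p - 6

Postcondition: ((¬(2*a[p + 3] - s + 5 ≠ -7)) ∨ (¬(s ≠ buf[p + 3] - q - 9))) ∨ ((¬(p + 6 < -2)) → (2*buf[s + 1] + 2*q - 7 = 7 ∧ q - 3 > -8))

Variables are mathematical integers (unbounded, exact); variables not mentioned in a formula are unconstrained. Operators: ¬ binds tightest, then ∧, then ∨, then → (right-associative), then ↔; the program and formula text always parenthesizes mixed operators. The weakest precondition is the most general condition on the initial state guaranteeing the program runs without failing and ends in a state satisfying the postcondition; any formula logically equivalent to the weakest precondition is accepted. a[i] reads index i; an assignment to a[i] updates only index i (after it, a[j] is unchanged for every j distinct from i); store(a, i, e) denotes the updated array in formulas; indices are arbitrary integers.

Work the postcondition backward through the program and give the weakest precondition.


Working backward. After the program, the postcondition ((¬(2*a[p + 3] - s + 5 ≠ -7)) ∨ (¬(s ≠ buf[p + 3] - q - 9))) ∨ ((¬(p + 6 < -2)) → (2*buf[s + 1] + 2*q - 7 = 7 ∧ q - 3 > -8)) must hold; in canonical form it is (¬(2*a[p + 3] ≠ s - 12)) ∨ (¬(q + s ≠ buf[p + 3] - 9)) ∨ ((¬(p < -8)) → (2*buf[s + 1] + 2*q = 14 ∧ q > -5)).
Before buf[p + 2] := 2*p - 6: (¬(2*a[p + 3] ≠ s - 12)) ∨ (¬(q + s ≠ store(buf, p + 2, 2*p - 6)[p + 3] - 9)) ∨ ((¬(p < -8)) → (2*store(buf, p + 2, 2*p - 6)[s + 1] + 2*q = 14 ∧ q > -5))
Before s := 2*p + 3*buf[2]: (¬(2*a[p + 3] ≠ 3*buf[2] + 2*p - 12)) ∨ (¬(3*buf[2] + 2*p + q ≠ store(buf, p + 2, 2*p - 6)[p + 3] - 9)) ∨ ((¬(p < -8)) → (2*store(buf, p + 2, 2*p - 6)[3*buf[2] + 2*p + 1] + 2*q = 14 ∧ q > -5))
Answer: WP = (¬(2*a[p + 3] ≠ 3*buf[2] + 2*p - 12)) ∨ (¬(3*buf[2] + 2*p + q ≠ store(buf, p + 2, 2*p - 6)[p + 3] - 9)) ∨ ((¬(p < -8)) → (2*store(buf, p + 2, 2*p - 6)[3*buf[2] + 2*p + 1] + 2*q = 14 ∧ q > -5))


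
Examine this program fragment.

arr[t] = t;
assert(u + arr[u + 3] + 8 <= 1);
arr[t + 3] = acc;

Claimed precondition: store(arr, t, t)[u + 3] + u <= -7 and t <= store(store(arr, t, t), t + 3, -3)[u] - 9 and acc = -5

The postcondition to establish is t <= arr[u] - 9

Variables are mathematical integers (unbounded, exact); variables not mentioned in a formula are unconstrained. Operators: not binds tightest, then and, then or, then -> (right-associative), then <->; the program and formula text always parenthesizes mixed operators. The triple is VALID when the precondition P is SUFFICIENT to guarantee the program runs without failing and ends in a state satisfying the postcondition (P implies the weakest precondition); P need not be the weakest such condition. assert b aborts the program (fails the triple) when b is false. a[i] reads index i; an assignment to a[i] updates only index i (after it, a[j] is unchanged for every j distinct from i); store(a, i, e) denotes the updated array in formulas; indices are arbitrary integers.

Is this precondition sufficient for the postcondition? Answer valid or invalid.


Working backward. After the program, t <= arr[u] - 9 must hold.
Before arr[t + 3] := acc: t <= store(arr, t + 3, acc)[u] - 9
Before assert u + arr[u + 3] + 8 <= 1: arr[u + 3] + u <= -7 and t <= store(arr, t + 3, acc)[u] - 9
Before arr[t] := t: store(arr, t, t)[u + 3] + u <= -7 and t <= store(store(arr, t, t), t + 3, acc)[u] - 9
The weakest precondition is store(arr, t, t)[u + 3] + u <= -7 and t <= store(store(arr, t, t), t + 3, acc)[u] - 9.
Check whether store(arr, t, t)[u + 3] + u <= -7 and t <= store(store(arr, t, t), t + 3, -3)[u] - 9 and acc = -5 implies it.
Countermodel: at the initial state acc = -5, arr = {[-12] = 4, [-9] = 4, [-6] = 2, elsewhere 4}, t = -12, u = -9, the precondition holds but the weakest precondition fails.
Answer: invalid
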